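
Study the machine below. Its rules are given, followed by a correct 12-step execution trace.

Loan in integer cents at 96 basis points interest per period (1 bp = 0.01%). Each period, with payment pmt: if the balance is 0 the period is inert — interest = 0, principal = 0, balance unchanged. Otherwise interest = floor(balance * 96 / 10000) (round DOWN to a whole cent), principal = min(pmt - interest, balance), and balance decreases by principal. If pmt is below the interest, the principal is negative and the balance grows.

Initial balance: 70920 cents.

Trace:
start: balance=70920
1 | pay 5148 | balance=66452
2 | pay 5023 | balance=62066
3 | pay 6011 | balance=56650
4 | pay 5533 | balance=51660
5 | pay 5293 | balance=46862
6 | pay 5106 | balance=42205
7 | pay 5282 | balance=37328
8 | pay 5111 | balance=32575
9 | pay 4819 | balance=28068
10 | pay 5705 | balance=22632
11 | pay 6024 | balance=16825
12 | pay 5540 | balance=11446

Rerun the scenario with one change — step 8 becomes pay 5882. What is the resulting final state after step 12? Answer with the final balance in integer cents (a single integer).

10644

(re-executing from step 8 with the substitution; state before step 8: balance=37328)
8 | pay 5882 | balance=31804
9 | pay 4819 | balance=27290
10 | pay 5705 | balance=21846
11 | pay 6024 | balance=16031
12 | pay 5540 | balance=10644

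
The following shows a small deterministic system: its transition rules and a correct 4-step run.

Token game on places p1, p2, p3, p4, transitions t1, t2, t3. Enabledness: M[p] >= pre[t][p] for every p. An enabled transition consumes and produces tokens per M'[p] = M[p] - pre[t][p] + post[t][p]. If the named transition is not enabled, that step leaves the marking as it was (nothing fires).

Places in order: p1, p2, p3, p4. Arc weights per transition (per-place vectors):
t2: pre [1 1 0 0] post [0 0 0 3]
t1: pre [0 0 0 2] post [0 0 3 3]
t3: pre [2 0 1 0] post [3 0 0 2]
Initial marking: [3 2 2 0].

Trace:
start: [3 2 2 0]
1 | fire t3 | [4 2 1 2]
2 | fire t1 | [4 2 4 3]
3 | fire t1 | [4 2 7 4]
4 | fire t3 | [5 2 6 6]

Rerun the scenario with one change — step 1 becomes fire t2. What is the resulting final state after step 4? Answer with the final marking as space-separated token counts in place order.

3 1 7 7

(re-executing from step 1 with the substitution; state before step 1: [3 2 2 0])
1 | fire t2 | [2 1 2 3]
2 | fire t1 | [2 1 5 4]
3 | fire t1 | [2 1 8 5]
4 | fire t3 | [3 1 7 7]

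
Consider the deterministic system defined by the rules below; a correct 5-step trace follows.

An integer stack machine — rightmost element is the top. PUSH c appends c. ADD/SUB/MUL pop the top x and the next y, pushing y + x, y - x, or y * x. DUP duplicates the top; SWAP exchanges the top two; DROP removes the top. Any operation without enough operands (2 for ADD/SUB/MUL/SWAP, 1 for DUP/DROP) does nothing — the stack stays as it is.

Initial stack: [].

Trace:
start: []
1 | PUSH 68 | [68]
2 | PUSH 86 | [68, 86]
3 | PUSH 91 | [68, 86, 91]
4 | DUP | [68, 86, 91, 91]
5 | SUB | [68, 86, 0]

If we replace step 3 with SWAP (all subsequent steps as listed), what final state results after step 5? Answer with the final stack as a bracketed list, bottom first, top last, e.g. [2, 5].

[86, 0]

(re-executing from step 3 with the substitution; state before step 3: [68, 86])
3 | SWAP | [86, 68]
4 | DUP | [86, 68, 68]
5 | SUB | [86, 0]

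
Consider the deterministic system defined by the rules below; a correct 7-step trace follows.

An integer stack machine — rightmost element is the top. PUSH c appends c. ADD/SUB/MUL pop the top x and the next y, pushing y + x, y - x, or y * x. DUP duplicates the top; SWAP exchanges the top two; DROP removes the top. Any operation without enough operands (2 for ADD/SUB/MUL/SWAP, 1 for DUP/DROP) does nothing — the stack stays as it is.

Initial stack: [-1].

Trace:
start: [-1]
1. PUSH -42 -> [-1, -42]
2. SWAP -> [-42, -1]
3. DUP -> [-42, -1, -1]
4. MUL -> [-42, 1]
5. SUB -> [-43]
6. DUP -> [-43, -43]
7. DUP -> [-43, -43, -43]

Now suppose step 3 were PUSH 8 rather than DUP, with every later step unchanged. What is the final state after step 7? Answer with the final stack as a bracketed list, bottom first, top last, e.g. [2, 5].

(re-executing from step 3 with the substitution; state before step 3: [-42, -1])
3. PUSH 8 -> [-42, -1, 8]
4. MUL -> [-42, -8]
5. SUB -> [-34]
6. DUP -> [-34, -34]
7. DUP -> [-34, -34, -34]

[-34, -34, -34]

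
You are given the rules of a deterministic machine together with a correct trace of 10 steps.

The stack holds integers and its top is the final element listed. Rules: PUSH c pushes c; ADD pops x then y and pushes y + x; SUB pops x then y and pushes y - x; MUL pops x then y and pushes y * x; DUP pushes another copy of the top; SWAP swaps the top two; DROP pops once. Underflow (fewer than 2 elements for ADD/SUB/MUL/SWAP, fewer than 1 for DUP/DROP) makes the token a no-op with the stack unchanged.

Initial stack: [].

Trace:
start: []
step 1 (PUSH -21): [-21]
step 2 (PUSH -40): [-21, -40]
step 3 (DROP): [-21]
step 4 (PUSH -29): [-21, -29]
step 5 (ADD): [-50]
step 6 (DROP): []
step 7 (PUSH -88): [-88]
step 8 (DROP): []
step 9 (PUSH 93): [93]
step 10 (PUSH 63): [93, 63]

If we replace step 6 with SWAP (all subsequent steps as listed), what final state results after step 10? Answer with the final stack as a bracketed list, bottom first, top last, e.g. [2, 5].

(re-executing from step 6 with the substitution; state before step 6: [-50])
step 6 (SWAP): [-50]
step 7 (PUSH -88): [-50, -88]
step 8 (DROP): [-50]
step 9 (PUSH 93): [-50, 93]
step 10 (PUSH 63): [-50, 93, 63]

[-50, 93, 63]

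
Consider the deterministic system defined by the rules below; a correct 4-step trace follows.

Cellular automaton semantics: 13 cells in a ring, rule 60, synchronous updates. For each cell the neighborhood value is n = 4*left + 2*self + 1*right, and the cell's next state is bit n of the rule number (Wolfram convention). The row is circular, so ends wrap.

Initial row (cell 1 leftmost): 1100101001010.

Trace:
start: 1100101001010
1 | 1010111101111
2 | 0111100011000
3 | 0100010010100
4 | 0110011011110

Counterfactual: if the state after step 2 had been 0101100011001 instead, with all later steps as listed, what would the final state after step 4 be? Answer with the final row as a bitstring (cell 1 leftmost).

state after step 2 := 0101100011001
3 | 1111010010101
4 | 0000111011111

0000111011111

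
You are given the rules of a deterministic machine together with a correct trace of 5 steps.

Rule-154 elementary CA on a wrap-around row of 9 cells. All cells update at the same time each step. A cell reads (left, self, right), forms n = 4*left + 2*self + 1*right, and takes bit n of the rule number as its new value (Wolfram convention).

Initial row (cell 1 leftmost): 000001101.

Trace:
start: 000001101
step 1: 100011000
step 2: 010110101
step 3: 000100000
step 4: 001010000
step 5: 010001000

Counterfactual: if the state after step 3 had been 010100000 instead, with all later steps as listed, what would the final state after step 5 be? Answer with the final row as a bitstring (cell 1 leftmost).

state after step 3 := 010100000
step 4: 100010000
step 5: 010101001

010101001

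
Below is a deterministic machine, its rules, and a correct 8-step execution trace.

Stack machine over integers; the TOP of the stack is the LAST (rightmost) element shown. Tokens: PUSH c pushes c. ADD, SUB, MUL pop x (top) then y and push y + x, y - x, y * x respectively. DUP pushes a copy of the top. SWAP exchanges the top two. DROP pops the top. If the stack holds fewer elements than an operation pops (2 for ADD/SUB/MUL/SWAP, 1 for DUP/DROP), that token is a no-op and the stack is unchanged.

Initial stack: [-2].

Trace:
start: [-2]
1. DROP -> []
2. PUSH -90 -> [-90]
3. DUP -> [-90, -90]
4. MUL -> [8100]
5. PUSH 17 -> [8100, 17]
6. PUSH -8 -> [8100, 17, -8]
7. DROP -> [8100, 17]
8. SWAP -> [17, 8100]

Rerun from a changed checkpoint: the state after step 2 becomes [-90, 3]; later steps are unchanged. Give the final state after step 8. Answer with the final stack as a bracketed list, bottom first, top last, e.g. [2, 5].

state after step 2 := [-90, 3]
3. DUP -> [-90, 3, 3]
4. MUL -> [-90, 9]
5. PUSH 17 -> [-90, 9, 17]
6. PUSH -8 -> [-90, 9, 17, -8]
7. DROP -> [-90, 9, 17]
8. SWAP -> [-90, 17, 9]

[-90, 17, 9]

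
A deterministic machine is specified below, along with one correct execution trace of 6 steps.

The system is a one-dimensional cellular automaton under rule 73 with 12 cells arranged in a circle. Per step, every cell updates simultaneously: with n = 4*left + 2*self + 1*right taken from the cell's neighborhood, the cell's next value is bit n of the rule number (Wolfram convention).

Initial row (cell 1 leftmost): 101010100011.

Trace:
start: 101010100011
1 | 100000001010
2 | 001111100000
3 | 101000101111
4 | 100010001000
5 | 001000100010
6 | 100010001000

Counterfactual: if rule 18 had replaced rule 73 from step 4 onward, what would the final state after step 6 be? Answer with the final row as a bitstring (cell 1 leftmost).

(re-executing steps 4..6 under rule 18; state before step 4: 101000101111)
4 | 000101000000
5 | 001000100000
6 | 010101010000

010101010000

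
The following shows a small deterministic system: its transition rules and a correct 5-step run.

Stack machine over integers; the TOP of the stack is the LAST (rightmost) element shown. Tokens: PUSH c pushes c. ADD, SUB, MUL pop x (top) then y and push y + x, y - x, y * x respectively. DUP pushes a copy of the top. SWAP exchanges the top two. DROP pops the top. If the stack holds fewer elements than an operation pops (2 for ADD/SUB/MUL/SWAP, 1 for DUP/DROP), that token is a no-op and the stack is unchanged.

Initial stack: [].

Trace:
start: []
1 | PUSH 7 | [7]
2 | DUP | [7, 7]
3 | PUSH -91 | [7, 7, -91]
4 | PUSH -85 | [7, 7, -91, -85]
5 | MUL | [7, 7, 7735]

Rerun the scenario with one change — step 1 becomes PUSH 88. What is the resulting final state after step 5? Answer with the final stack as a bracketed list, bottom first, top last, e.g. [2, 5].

(re-executing from step 1 with the substitution; state before step 1: [])
1 | PUSH 88 | [88]
2 | DUP | [88, 88]
3 | PUSH -91 | [88, 88, -91]
4 | PUSH -85 | [88, 88, -91, -85]
5 | MUL | [88, 88, 7735]

[88, 88, 7735]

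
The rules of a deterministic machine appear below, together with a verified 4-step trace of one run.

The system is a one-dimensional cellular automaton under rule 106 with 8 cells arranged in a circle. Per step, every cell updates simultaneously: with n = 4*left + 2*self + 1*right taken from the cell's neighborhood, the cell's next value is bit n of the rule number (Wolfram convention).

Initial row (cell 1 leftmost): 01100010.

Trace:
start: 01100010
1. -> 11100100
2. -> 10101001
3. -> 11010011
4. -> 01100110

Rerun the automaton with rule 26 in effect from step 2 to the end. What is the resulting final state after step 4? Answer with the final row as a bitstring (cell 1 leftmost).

(re-executing steps 2..4 under rule 26; state before step 2: 11100100)
2. -> 10011011
3. -> 01110010
4. -> 11001101

11001101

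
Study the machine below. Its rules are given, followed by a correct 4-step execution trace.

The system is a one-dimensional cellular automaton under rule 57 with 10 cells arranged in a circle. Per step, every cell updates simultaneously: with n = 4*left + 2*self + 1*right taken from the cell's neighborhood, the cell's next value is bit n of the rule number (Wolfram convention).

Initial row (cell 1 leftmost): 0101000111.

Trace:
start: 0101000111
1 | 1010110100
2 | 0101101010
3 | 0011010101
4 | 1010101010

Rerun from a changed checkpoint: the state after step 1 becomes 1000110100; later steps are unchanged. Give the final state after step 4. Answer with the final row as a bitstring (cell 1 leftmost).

1010101010

state after step 1 := 1000110100
2 | 0110101010
3 | 0101010101
4 | 1010101010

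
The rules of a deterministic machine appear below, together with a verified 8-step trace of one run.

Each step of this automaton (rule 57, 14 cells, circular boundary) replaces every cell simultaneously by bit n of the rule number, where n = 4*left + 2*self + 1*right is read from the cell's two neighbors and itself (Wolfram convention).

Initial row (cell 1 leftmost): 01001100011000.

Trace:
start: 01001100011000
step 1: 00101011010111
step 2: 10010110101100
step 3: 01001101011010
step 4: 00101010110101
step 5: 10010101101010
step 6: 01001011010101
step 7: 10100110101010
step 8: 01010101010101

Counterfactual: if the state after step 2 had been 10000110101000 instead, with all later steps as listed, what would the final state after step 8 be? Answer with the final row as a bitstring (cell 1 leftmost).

01010101010101

state after step 2 := 10000110101000
step 3: 01110101010110
step 4: 01001010101101
step 5: 10100101011010
step 6: 01010010110101
step 7: 10101001101010
step 8: 01010101010101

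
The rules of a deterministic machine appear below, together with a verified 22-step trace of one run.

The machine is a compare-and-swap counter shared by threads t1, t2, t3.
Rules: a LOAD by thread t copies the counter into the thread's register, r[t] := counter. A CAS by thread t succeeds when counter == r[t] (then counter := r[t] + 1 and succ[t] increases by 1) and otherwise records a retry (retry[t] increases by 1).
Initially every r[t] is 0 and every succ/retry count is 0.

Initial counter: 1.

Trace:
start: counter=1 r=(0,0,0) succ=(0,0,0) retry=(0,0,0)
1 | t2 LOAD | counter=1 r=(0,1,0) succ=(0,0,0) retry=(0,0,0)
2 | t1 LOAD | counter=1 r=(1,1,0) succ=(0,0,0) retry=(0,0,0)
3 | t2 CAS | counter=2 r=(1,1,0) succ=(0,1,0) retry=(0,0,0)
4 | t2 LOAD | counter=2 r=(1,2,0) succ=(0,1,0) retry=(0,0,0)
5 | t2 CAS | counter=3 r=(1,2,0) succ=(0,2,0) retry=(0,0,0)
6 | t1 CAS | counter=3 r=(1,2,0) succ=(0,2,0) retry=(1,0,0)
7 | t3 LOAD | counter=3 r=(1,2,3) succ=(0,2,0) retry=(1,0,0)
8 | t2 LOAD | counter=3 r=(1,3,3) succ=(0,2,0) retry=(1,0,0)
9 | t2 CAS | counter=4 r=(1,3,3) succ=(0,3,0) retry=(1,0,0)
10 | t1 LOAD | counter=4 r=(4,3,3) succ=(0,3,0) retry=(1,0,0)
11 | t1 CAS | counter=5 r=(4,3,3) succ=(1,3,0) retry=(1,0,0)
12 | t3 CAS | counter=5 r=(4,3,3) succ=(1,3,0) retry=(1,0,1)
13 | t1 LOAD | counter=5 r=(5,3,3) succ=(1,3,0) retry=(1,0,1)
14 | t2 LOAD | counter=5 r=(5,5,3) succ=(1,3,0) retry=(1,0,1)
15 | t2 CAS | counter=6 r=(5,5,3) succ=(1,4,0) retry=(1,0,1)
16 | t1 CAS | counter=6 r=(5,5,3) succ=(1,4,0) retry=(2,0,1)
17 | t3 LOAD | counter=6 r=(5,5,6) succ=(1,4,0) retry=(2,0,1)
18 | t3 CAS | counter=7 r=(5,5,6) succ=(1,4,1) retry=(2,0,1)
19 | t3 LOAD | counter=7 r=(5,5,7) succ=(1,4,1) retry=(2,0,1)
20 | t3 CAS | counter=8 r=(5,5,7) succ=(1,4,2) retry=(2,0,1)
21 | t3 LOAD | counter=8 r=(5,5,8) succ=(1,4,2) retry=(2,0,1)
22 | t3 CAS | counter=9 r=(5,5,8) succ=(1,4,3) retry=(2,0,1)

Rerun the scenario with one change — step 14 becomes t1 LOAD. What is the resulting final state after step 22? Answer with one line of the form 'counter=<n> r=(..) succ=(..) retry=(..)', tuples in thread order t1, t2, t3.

counter=9 r=(5,3,8) succ=(2,3,3) retry=(1,1,1)

(re-executing from step 14 with the substitution; state before step 14: counter=5 r=(5,3,3) succ=(1,3,0) retry=(1,0,1))
14 | t1 LOAD | counter=5 r=(5,3,3) succ=(1,3,0) retry=(1,0,1)
15 | t2 CAS | counter=5 r=(5,3,3) succ=(1,3,0) retry=(1,1,1)
16 | t1 CAS | counter=6 r=(5,3,3) succ=(2,3,0) retry=(1,1,1)
17 | t3 LOAD | counter=6 r=(5,3,6) succ=(2,3,0) retry=(1,1,1)
18 | t3 CAS | counter=7 r=(5,3,6) succ=(2,3,1) retry=(1,1,1)
19 | t3 LOAD | counter=7 r=(5,3,7) succ=(2,3,1) retry=(1,1,1)
20 | t3 CAS | counter=8 r=(5,3,7) succ=(2,3,2) retry=(1,1,1)
21 | t3 LOAD | counter=8 r=(5,3,8) succ=(2,3,2) retry=(1,1,1)
22 | t3 CAS | counter=9 r=(5,3,8) succ=(2,3,3) retry=(1,1,1)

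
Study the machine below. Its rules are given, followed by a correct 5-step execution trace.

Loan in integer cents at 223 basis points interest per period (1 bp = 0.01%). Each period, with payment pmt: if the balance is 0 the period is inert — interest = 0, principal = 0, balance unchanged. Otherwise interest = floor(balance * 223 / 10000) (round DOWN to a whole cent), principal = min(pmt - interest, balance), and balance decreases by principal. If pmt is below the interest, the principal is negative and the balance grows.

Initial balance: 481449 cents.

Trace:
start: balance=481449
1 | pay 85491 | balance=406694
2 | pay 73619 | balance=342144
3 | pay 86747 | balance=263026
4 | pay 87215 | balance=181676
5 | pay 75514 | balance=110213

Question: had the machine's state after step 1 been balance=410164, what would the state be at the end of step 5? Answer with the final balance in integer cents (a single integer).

state after step 1 := balance=410164
2 | pay 73619 | balance=345691
3 | pay 86747 | balance=266652
4 | pay 87215 | balance=185383
5 | pay 75514 | balance=114003

114003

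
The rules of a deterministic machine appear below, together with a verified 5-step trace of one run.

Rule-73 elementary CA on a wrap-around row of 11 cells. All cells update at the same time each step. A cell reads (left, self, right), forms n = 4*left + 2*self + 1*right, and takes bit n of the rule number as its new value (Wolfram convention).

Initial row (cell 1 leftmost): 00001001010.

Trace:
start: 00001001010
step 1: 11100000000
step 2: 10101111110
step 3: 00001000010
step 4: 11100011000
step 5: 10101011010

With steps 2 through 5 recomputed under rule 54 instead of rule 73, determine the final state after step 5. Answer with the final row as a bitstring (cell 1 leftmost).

11101111110

(re-executing steps 2..5 under rule 54; state before step 2: 11100000000)
step 2: 00010000001
step 3: 10111000011
step 4: 01000100100
step 5: 11101111110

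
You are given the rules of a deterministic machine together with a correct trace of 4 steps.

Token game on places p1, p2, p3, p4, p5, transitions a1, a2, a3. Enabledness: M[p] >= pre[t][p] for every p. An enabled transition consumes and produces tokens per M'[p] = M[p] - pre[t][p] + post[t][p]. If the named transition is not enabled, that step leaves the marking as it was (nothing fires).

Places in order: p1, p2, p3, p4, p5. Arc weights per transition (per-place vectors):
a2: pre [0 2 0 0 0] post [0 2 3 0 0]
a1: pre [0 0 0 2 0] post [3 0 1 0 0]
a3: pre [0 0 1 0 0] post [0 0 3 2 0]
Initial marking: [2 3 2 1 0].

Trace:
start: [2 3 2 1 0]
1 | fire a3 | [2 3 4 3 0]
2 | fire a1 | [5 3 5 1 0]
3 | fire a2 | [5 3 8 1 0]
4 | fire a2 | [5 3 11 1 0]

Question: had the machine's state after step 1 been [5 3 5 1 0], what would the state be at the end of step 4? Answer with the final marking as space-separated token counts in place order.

5 3 11 1 0

state after step 1 := [5 3 5 1 0]
2 | fire a1 | [5 3 5 1 0]
3 | fire a2 | [5 3 8 1 0]
4 | fire a2 | [5 3 11 1 0]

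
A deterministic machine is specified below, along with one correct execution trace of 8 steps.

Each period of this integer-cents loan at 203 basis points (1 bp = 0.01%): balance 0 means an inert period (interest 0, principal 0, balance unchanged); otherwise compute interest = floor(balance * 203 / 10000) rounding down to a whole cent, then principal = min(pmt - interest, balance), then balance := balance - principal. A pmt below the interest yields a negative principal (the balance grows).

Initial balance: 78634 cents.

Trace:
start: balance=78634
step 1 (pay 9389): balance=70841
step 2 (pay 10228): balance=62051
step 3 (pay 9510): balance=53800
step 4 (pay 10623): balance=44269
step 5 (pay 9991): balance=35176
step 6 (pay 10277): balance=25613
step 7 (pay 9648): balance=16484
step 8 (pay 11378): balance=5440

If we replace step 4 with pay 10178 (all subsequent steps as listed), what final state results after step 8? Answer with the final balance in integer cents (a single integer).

(re-executing from step 4 with the substitution; state before step 4: balance=53800)
step 4 (pay 10178): balance=44714
step 5 (pay 9991): balance=35630
step 6 (pay 10277): balance=26076
step 7 (pay 9648): balance=16957
step 8 (pay 11378): balance=5923

5923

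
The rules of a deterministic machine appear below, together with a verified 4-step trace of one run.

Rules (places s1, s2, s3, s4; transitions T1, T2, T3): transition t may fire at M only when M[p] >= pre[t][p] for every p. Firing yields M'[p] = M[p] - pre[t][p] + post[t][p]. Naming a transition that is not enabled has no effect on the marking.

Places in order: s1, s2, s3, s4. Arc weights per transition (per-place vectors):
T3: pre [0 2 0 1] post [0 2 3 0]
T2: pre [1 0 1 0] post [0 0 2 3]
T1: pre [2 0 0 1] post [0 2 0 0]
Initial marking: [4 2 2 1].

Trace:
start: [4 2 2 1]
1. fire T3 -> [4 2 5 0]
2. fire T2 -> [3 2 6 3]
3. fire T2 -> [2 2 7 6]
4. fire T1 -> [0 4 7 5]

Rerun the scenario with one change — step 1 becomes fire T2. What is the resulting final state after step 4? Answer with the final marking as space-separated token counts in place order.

(re-executing from step 1 with the substitution; state before step 1: [4 2 2 1])
1. fire T2 -> [3 2 3 4]
2. fire T2 -> [2 2 4 7]
3. fire T2 -> [1 2 5 10]
4. fire T1 -> [1 2 5 10]

1 2 5 10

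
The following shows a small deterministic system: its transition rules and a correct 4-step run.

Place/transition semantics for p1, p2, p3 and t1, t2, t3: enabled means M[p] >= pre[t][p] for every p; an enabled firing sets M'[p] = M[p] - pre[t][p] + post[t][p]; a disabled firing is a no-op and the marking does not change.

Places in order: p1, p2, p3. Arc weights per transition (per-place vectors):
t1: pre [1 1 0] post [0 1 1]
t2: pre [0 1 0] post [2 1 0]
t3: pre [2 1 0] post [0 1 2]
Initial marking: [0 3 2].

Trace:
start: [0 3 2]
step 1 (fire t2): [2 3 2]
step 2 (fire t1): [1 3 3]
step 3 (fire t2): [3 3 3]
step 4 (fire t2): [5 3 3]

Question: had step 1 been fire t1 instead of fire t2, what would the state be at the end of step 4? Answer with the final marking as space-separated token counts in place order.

(re-executing from step 1 with the substitution; state before step 1: [0 3 2])
step 1 (fire t1): [0 3 2]
step 2 (fire t1): [0 3 2]
step 3 (fire t2): [2 3 2]
step 4 (fire t2): [4 3 2]

4 3 2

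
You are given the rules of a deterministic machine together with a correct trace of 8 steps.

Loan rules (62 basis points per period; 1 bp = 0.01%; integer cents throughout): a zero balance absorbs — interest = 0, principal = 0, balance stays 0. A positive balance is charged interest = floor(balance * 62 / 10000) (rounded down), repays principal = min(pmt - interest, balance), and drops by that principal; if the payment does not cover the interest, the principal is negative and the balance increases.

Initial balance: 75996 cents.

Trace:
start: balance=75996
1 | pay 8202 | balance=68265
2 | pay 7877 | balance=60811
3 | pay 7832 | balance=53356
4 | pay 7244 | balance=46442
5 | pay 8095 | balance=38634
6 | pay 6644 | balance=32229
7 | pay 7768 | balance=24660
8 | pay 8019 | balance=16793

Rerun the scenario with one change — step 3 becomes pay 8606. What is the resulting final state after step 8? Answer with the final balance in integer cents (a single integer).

(re-executing from step 3 with the substitution; state before step 3: balance=60811)
3 | pay 8606 | balance=52582
4 | pay 7244 | balance=45664
5 | pay 8095 | balance=37852
6 | pay 6644 | balance=31442
7 | pay 7768 | balance=23868
8 | pay 8019 | balance=15996

15996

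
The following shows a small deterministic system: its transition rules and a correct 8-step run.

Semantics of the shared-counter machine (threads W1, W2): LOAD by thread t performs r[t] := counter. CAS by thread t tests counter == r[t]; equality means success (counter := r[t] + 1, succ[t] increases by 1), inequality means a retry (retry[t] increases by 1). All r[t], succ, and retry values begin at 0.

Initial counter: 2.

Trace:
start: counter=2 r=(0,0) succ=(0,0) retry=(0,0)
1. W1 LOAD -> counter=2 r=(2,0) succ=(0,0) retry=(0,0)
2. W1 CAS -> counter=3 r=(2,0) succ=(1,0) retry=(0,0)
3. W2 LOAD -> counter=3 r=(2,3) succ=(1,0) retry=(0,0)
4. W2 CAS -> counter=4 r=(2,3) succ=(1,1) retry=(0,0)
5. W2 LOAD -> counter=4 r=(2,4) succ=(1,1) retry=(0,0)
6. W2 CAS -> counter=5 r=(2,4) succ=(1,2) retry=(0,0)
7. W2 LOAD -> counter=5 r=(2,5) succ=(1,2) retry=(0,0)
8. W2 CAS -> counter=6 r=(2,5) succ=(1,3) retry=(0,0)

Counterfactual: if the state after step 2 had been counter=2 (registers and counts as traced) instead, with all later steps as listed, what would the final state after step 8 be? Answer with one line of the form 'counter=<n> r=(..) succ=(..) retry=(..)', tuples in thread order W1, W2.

counter=5 r=(2,4) succ=(1,3) retry=(0,0)

state after step 2 := counter=2 r=(2,0) succ=(1,0) retry=(0,0)
3. W2 LOAD -> counter=2 r=(2,2) succ=(1,0) retry=(0,0)
4. W2 CAS -> counter=3 r=(2,2) succ=(1,1) retry=(0,0)
5. W2 LOAD -> counter=3 r=(2,3) succ=(1,1) retry=(0,0)
6. W2 CAS -> counter=4 r=(2,3) succ=(1,2) retry=(0,0)
7. W2 LOAD -> counter=4 r=(2,4) succ=(1,2) retry=(0,0)
8. W2 CAS -> counter=5 r=(2,4) succ=(1,3) retry=(0,0)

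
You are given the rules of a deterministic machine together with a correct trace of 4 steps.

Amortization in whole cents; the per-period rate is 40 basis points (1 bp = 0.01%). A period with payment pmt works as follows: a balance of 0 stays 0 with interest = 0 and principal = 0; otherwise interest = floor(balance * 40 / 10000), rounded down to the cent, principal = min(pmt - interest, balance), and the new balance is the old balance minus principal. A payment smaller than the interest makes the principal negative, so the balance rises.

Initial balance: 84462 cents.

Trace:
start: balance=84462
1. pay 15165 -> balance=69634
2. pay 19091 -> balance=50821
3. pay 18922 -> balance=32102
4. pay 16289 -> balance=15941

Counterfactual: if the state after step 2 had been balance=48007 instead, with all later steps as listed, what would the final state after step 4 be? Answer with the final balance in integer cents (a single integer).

13105

state after step 2 := balance=48007
3. pay 18922 -> balance=29277
4. pay 16289 -> balance=13105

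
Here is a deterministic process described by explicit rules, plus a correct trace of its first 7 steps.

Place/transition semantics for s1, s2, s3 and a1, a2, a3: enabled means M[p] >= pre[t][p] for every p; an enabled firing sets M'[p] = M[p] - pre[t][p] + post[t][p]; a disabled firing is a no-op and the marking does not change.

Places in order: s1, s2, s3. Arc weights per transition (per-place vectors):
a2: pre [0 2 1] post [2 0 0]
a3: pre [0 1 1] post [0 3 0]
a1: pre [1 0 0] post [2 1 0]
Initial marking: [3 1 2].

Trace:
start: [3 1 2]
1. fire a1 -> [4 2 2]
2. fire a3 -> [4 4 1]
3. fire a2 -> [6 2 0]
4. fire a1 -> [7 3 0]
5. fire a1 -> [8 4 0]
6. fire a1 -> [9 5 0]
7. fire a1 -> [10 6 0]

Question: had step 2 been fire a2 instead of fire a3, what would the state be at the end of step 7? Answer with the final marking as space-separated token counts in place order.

10 4 1

(re-executing from step 2 with the substitution; state before step 2: [4 2 2])
2. fire a2 -> [6 0 1]
3. fire a2 -> [6 0 1]
4. fire a1 -> [7 1 1]
5. fire a1 -> [8 2 1]
6. fire a1 -> [9 3 1]
7. fire a1 -> [10 4 1]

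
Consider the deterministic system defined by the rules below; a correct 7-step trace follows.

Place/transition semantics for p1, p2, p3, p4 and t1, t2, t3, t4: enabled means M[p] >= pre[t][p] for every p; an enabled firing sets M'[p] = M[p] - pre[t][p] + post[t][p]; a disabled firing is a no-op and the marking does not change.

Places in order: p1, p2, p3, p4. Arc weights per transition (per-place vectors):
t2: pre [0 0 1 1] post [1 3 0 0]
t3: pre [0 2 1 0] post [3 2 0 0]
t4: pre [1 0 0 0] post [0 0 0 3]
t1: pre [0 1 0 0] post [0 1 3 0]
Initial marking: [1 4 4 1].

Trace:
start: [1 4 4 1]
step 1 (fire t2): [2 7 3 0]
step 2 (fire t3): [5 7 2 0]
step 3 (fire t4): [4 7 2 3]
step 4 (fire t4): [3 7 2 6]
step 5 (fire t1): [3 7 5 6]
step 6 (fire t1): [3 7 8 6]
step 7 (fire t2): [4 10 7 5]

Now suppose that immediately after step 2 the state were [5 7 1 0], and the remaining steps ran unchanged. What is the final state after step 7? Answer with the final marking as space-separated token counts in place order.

4 10 6 5

state after step 2 := [5 7 1 0]
step 3 (fire t4): [4 7 1 3]
step 4 (fire t4): [3 7 1 6]
step 5 (fire t1): [3 7 4 6]
step 6 (fire t1): [3 7 7 6]
step 7 (fire t2): [4 10 6 5]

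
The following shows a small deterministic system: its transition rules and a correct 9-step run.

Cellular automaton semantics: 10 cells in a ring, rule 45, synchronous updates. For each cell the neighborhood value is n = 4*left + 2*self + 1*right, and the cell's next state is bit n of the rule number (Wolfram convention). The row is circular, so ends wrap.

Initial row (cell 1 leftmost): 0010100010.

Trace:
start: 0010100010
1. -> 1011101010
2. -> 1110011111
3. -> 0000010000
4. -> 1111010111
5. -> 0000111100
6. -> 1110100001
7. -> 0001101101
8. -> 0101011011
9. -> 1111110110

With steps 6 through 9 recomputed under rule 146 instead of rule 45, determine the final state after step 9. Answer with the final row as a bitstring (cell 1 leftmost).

0000100100

(re-executing steps 6..9 under rule 146; state before step 6: 0000111100)
6. -> 0001011010
7. -> 0010000001
8. -> 1101000010
9. -> 0000100100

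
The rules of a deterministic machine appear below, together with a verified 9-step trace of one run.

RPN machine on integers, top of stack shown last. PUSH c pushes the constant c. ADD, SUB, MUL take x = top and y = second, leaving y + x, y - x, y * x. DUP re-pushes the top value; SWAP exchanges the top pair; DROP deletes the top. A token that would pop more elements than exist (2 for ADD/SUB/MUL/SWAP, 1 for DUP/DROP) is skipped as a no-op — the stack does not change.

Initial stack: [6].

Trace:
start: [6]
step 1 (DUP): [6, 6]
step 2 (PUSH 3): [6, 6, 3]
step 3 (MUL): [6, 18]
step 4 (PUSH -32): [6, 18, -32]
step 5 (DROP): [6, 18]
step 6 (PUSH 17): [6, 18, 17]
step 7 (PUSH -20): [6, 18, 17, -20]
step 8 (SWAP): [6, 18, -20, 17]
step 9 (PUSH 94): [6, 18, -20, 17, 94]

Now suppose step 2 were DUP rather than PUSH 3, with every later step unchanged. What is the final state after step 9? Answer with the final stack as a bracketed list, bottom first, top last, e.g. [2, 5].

[6, 36, -20, 17, 94]

(re-executing from step 2 with the substitution; state before step 2: [6, 6])
step 2 (DUP): [6, 6, 6]
step 3 (MUL): [6, 36]
step 4 (PUSH -32): [6, 36, -32]
step 5 (DROP): [6, 36]
step 6 (PUSH 17): [6, 36, 17]
step 7 (PUSH -20): [6, 36, 17, -20]
step 8 (SWAP): [6, 36, -20, 17]
step 9 (PUSH 94): [6, 36, -20, 17, 94]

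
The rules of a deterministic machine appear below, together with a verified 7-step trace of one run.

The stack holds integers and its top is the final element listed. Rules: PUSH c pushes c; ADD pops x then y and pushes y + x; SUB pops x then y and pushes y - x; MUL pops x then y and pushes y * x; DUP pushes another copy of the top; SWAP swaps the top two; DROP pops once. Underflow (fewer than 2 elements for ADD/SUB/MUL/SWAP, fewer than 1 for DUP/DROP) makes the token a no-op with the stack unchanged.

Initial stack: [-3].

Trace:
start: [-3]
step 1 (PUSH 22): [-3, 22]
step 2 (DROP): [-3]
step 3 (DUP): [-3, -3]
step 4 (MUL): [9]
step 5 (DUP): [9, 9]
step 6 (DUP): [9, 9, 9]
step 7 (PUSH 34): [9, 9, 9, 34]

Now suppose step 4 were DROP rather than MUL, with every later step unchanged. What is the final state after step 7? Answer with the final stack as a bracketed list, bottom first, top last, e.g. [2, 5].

[-3, -3, -3, 34]

(re-executing from step 4 with the substitution; state before step 4: [-3, -3])
step 4 (DROP): [-3]
step 5 (DUP): [-3, -3]
step 6 (DUP): [-3, -3, -3]
step 7 (PUSH 34): [-3, -3, -3, 34]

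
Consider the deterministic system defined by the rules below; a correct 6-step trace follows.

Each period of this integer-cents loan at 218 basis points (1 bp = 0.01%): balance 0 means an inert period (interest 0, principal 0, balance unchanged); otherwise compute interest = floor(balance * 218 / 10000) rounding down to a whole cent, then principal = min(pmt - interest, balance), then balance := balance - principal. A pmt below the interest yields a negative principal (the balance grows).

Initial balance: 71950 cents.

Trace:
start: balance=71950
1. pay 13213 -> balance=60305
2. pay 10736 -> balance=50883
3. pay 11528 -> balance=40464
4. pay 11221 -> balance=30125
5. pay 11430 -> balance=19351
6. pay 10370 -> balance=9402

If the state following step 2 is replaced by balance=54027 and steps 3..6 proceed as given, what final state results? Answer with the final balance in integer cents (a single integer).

state after step 2 := balance=54027
3. pay 11528 -> balance=43676
4. pay 11221 -> balance=33407
5. pay 11430 -> balance=22705
6. pay 10370 -> balance=12829

12829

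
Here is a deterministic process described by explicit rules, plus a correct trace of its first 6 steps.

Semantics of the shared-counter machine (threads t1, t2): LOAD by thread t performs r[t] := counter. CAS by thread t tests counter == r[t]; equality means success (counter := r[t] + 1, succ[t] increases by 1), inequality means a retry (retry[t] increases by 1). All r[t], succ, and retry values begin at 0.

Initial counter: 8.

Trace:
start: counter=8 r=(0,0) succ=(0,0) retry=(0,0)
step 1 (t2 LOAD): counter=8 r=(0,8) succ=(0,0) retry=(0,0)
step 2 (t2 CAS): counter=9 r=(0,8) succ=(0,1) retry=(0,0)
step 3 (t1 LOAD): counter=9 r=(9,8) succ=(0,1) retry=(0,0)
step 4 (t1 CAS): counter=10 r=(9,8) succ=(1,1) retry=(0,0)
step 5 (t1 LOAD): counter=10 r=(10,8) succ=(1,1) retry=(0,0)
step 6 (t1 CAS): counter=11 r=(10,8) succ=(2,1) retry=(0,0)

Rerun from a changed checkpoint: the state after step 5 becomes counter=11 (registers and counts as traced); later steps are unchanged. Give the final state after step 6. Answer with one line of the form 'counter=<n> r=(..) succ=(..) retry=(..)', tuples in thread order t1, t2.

counter=11 r=(10,8) succ=(1,1) retry=(1,0)

state after step 5 := counter=11 r=(10,8) succ=(1,1) retry=(0,0)
step 6 (t1 CAS): counter=11 r=(10,8) succ=(1,1) retry=(1,0)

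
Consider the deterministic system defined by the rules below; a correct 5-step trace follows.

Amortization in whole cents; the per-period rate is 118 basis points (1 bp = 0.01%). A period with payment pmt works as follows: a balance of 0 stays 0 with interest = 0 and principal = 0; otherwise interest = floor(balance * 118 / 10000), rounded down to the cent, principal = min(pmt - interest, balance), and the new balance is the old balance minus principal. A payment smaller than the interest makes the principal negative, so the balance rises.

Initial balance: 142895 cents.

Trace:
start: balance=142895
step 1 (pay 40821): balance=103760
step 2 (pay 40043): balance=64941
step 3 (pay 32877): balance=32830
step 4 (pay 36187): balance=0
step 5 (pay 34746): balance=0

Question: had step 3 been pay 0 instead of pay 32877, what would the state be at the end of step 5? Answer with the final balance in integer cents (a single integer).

0

(re-executing from step 3 with the substitution; state before step 3: balance=64941)
step 3 (pay 0): balance=65707
step 4 (pay 36187): balance=30295
step 5 (pay 34746): balance=0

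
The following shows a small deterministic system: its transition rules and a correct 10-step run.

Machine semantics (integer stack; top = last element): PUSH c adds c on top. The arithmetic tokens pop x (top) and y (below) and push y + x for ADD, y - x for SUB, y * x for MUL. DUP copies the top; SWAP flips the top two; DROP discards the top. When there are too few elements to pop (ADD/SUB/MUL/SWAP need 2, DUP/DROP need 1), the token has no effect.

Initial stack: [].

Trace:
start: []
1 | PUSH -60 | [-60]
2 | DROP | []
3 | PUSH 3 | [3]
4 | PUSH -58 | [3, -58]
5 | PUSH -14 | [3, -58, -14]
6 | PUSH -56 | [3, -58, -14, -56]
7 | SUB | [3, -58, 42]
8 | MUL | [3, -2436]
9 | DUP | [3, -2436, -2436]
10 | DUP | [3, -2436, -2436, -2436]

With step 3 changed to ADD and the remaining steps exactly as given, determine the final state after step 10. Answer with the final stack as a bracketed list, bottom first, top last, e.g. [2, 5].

(re-executing from step 3 with the substitution; state before step 3: [])
3 | ADD | []
4 | PUSH -58 | [-58]
5 | PUSH -14 | [-58, -14]
6 | PUSH -56 | [-58, -14, -56]
7 | SUB | [-58, 42]
8 | MUL | [-2436]
9 | DUP | [-2436, -2436]
10 | DUP | [-2436, -2436, -2436]

[-2436, -2436, -2436]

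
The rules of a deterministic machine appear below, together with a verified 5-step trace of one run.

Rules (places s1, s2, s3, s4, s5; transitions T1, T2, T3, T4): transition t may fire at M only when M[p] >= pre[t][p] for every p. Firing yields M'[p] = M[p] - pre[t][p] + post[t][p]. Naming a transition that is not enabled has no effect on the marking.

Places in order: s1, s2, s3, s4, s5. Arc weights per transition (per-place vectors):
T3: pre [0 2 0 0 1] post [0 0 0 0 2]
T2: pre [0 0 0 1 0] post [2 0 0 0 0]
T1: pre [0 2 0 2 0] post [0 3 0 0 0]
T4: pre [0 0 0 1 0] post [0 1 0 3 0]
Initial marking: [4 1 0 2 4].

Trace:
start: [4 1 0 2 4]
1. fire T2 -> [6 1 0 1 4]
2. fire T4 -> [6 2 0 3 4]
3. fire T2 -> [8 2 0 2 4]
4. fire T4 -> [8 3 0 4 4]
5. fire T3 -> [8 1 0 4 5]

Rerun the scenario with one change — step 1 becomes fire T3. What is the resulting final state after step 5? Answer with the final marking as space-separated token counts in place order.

6 1 0 5 5

(re-executing from step 1 with the substitution; state before step 1: [4 1 0 2 4])
1. fire T3 -> [4 1 0 2 4]
2. fire T4 -> [4 2 0 4 4]
3. fire T2 -> [6 2 0 3 4]
4. fire T4 -> [6 3 0 5 4]
5. fire T3 -> [6 1 0 5 5]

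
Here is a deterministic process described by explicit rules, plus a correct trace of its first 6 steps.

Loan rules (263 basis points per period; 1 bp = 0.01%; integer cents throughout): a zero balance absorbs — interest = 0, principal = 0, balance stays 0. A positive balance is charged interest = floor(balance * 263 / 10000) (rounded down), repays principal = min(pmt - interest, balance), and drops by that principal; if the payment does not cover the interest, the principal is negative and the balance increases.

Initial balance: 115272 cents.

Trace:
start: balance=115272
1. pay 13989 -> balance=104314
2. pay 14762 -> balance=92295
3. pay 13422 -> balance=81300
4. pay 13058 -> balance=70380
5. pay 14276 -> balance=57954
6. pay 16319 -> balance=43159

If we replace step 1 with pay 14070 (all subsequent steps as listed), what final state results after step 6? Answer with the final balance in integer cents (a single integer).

(re-executing from step 1 with the substitution; state before step 1: balance=115272)
1. pay 14070 -> balance=104233
2. pay 14762 -> balance=92212
3. pay 13422 -> balance=81215
4. pay 13058 -> balance=70292
5. pay 14276 -> balance=57864
6. pay 16319 -> balance=43066

43066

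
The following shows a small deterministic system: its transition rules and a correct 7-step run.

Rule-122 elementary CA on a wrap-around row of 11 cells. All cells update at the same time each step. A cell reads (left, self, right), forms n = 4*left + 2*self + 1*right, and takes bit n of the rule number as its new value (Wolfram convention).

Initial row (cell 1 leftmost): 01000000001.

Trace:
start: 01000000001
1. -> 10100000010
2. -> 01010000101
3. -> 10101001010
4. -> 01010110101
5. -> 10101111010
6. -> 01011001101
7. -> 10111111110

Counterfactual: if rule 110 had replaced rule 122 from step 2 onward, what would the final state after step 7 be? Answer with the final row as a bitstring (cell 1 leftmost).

(re-executing steps 2..7 under rule 110; state before step 2: 10100000010)
2. -> 11100000111
3. -> 00100001100
4. -> 01100011100
5. -> 11100110100
6. -> 10101111101
7. -> 11111000111

11111000111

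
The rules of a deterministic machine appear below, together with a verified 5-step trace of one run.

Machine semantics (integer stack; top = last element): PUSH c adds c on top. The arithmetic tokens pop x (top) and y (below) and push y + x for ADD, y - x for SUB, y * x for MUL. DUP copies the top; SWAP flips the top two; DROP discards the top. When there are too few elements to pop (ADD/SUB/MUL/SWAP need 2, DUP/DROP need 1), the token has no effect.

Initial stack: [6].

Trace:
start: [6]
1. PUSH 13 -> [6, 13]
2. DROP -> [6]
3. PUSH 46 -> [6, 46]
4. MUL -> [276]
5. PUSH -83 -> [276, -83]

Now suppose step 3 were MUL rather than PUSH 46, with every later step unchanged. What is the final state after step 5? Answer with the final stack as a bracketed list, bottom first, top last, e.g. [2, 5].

[6, -83]

(re-executing from step 3 with the substitution; state before step 3: [6])
3. MUL -> [6]
4. MUL -> [6]
5. PUSH -83 -> [6, -83]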